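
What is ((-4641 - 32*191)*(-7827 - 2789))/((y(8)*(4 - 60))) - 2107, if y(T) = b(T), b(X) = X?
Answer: -14387223/56 ≈ -2.5691e+5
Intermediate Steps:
y(T) = T
((-4641 - 32*191)*(-7827 - 2789))/((y(8)*(4 - 60))) - 2107 = ((-4641 - 32*191)*(-7827 - 2789))/((8*(4 - 60))) - 2107 = ((-4641 - 6112)*(-10616))/((8*(-56))) - 2107 = -10753*(-10616)/(-448) - 2107 = 114153848*(-1/448) - 2107 = -14269231/56 - 2107 = -14387223/56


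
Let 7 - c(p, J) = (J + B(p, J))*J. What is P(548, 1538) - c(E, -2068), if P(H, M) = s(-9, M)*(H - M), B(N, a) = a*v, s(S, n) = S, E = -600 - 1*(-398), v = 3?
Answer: 17115399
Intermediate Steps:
E = -202 (E = -600 + 398 = -202)
B(N, a) = 3*a (B(N, a) = a*3 = 3*a)
c(p, J) = 7 - 4*J² (c(p, J) = 7 - (J + 3*J)*J = 7 - 4*J*J = 7 - 4*J²)
P(H, M) = -9*H + 9*M (P(H, M) = -9*(H - M) = -9*H + 9*M)
P(548, 1538) - c(E, -2068) = (-9*548 + 9*1538) - (7 - 4*(-2068)²) = (-4932 + 13842) - (7 - 4*4276624) = 8910 - (7 - 17106496) = 8910 - 1*(-17106489) = 8910 + 17106489 = 17115399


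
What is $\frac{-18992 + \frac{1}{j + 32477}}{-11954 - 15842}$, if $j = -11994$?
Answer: $\frac{389013135}{569345468} \approx 0.68326$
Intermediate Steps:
$\frac{-18992 + \frac{1}{j + 32477}}{-11954 - 15842} = \frac{-18992 + \frac{1}{-11994 + 32477}}{-11954 - 15842} = \frac{-18992 + \frac{1}{20483}}{-11954 - 15842} = \frac{-18992 + \frac{1}{20483}}{-27796} = \left(- \frac{389013135}{20483}\right) \left(- \frac{1}{27796}\right) = \frac{389013135}{569345468}$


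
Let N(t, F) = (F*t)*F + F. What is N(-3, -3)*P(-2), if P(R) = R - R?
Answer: 0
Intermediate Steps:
N(t, F) = F + t*F**2 (N(t, F) = t*F**2 + F = F + t*F**2)
P(R) = 0
N(-3, -3)*P(-2) = -3*(1 - 3*(-3))*0 = -3*(1 + 9)*0 = -3*10*0 = -30*0 = 0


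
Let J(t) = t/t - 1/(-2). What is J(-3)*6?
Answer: 9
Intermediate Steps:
J(t) = 3/2 (J(t) = 1 - 1*(-½) = 1 + ½ = 3/2)
J(-3)*6 = (3/2)*6 = 9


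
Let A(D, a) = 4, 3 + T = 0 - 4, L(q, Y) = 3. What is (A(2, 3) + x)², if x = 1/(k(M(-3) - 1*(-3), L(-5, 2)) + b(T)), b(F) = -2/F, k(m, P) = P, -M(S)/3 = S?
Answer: 9801/529 ≈ 18.527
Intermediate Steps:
M(S) = -3*S
T = -7 (T = -3 + (0 - 4) = -3 - 4 = -7)
x = 7/23 (x = 1/(3 - 2/(-7)) = 1/(3 - 2*(-⅐)) = 1/(3 + 2/7) = 1/(23/7) = 7/23 ≈ 0.30435)
(A(2, 3) + x)² = (4 + 7/23)² = (99/23)² = 9801/529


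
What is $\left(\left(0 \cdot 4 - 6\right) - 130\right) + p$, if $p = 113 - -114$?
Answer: $91$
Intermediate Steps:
$p = 227$ ($p = 113 + 114 = 227$)
$\left(\left(0 \cdot 4 - 6\right) - 130\right) + p = \left(\left(0 \cdot 4 - 6\right) - 130\right) + 227 = \left(\left(0 - 6\right) - 130\right) + 227 = \left(-6 - 130\right) + 227 = -136 + 227 = 91$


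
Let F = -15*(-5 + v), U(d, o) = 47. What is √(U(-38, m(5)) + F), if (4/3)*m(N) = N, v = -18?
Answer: 14*√2 ≈ 19.799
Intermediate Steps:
m(N) = 3*N/4
F = 345 (F = -15*(-5 - 18) = -15*(-23) = 345)
√(U(-38, m(5)) + F) = √(47 + 345) = √392 = 14*√2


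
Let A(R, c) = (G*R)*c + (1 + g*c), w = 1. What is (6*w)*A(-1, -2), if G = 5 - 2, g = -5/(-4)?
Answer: 27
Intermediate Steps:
g = 5/4 (g = -5*(-¼) = 5/4 ≈ 1.2500)
G = 3
A(R, c) = 1 + 5*c/4 + 3*R*c (A(R, c) = (3*R)*c + (1 + 5*c/4) = 3*R*c + (1 + 5*c/4) = 1 + 5*c/4 + 3*R*c)
(6*w)*A(-1, -2) = (6*1)*(1 + (5/4)*(-2) + 3*(-1)*(-2)) = 6*(1 - 5/2 + 6) = 6*(9/2) = 27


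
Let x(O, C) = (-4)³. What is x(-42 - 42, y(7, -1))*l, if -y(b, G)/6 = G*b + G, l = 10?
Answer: -640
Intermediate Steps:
y(b, G) = -6*G - 6*G*b (y(b, G) = -6*(G*b + G) = -6*(G + G*b) = -6*G - 6*G*b)
x(O, C) = -64
x(-42 - 42, y(7, -1))*l = -64*10 = -640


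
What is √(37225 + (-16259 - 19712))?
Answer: √1254 ≈ 35.412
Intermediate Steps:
√(37225 + (-16259 - 19712)) = √(37225 - 35971) = √1254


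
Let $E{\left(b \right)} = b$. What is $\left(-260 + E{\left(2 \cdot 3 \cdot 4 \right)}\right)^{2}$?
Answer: $55696$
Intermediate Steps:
$\left(-260 + E{\left(2 \cdot 3 \cdot 4 \right)}\right)^{2} = \left(-260 + 2 \cdot 3 \cdot 4\right)^{2} = \left(-260 + 6 \cdot 4\right)^{2} = \left(-260 + 24\right)^{2} = \left(-236\right)^{2} = 55696$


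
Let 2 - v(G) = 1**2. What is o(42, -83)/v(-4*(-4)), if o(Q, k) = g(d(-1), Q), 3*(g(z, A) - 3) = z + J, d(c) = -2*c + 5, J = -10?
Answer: 2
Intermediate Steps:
v(G) = 1 (v(G) = 2 - 1*1**2 = 2 - 1*1 = 2 - 1 = 1)
d(c) = 5 - 2*c
g(z, A) = -1/3 + z/3 (g(z, A) = 3 + (z - 10)/3 = 3 + (-10 + z)/3 = 3 + (-10/3 + z/3) = -1/3 + z/3)
o(Q, k) = 2 (o(Q, k) = -1/3 + (5 - 2*(-1))/3 = -1/3 + (5 + 2)/3 = -1/3 + (1/3)*7 = -1/3 + 7/3 = 2)
o(42, -83)/v(-4*(-4)) = 2/1 = 2*1 = 2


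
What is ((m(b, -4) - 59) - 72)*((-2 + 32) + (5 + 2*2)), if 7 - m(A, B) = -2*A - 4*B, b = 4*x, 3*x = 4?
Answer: -5044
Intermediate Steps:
x = 4/3 (x = (1/3)*4 = 4/3 ≈ 1.3333)
b = 16/3 (b = 4*(4/3) = 16/3 ≈ 5.3333)
m(A, B) = 7 + 2*A + 4*B (m(A, B) = 7 - (-2*A - 4*B) = 7 - (-4*B - 2*A) = 7 + (2*A + 4*B) = 7 + 2*A + 4*B)
((m(b, -4) - 59) - 72)*((-2 + 32) + (5 + 2*2)) = (((7 + 2*(16/3) + 4*(-4)) - 59) - 72)*((-2 + 32) + (5 + 2*2)) = (((7 + 32/3 - 16) - 59) - 72)*(30 + (5 + 4)) = ((5/3 - 59) - 72)*(30 + 9) = (-172/3 - 72)*39 = -388/3*39 = -5044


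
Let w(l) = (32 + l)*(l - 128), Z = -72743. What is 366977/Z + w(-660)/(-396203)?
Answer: -181395280283/28820994829 ≈ -6.2939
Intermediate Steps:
w(l) = (-128 + l)*(32 + l) (w(l) = (32 + l)*(-128 + l) = (-128 + l)*(32 + l))
366977/Z + w(-660)/(-396203) = 366977/(-72743) + (-4096 + (-660)**2 - 96*(-660))/(-396203) = 366977*(-1/72743) + (-4096 + 435600 + 63360)*(-1/396203) = -366977/72743 + 494864*(-1/396203) = -366977/72743 - 494864/396203 = -181395280283/28820994829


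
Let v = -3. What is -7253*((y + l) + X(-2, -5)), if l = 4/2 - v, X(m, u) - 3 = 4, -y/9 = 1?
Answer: -21759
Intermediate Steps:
y = -9 (y = -9*1 = -9)
X(m, u) = 7 (X(m, u) = 3 + 4 = 7)
l = 5 (l = 4/2 - 1*(-3) = 4*(½) + 3 = 2 + 3 = 5)
-7253*((y + l) + X(-2, -5)) = -7253*((-9 + 5) + 7) = -7253*(-4 + 7) = -7253*3 = -21759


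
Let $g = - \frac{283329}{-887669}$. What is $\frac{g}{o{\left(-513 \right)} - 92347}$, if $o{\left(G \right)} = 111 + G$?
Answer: $- \frac{283329}{82330412081} \approx -3.4414 \cdot 10^{-6}$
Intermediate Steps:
$g = \frac{283329}{887669}$ ($g = \left(-283329\right) \left(- \frac{1}{887669}\right) = \frac{283329}{887669} \approx 0.31918$)
$\frac{g}{o{\left(-513 \right)} - 92347} = \frac{283329}{887669 \left(\left(111 - 513\right) - 92347\right)} = \frac{283329}{887669 \left(-402 - 92347\right)} = \frac{283329}{887669 \left(-92749\right)} = \frac{283329}{887669} \left(- \frac{1}{92749}\right) = - \frac{283329}{82330412081}$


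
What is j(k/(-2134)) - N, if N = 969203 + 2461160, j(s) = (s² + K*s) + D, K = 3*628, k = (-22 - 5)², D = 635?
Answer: -15621760784951/4553956 ≈ -3.4304e+6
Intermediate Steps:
k = 729 (k = (-27)² = 729)
K = 1884
j(s) = 635 + s² + 1884*s (j(s) = (s² + 1884*s) + 635 = 635 + s² + 1884*s)
N = 3430363
j(k/(-2134)) - N = (635 + (729/(-2134))² + 1884*(729/(-2134))) - 1*3430363 = (635 + (729*(-1/2134))² + 1884*(729*(-1/2134))) - 3430363 = (635 + (-729/2134)² + 1884*(-729/2134)) - 3430363 = (635 + 531441/4553956 - 686718/1067) - 3430363 = -38618923/4553956 - 3430363 = -15621760784951/4553956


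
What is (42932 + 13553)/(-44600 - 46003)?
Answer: -56485/90603 ≈ -0.62343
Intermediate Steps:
(42932 + 13553)/(-44600 - 46003) = 56485/(-90603) = 56485*(-1/90603) = -56485/90603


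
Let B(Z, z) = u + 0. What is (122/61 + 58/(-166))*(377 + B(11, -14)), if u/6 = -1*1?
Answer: 50827/83 ≈ 612.37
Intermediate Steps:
u = -6 (u = 6*(-1*1) = 6*(-1) = -6)
B(Z, z) = -6 (B(Z, z) = -6 + 0 = -6)
(122/61 + 58/(-166))*(377 + B(11, -14)) = (122/61 + 58/(-166))*(377 - 6) = (122*(1/61) + 58*(-1/166))*371 = (2 - 29/83)*371 = (137/83)*371 = 50827/83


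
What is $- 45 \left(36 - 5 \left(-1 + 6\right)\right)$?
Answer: $-495$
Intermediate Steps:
$- 45 \left(36 - 5 \left(-1 + 6\right)\right) = - 45 \left(36 - 25\right) = \left(-45\right) 11 = -495$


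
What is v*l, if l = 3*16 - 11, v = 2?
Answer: 74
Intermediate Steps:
l = 37 (l = 48 - 11 = 37)
v*l = 2*37 = 74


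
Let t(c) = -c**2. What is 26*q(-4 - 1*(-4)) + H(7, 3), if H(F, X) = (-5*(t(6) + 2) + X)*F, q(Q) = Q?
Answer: 1211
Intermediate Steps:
H(F, X) = F*(170 + X) (H(F, X) = (-5*(-1*6**2 + 2) + X)*F = (-5*(-1*36 + 2) + X)*F = (-5*(-36 + 2) + X)*F = (-5*(-34) + X)*F = (170 + X)*F = F*(170 + X))
26*q(-4 - 1*(-4)) + H(7, 3) = 26*(-4 - 1*(-4)) + 7*(170 + 3) = 26*(-4 + 4) + 7*173 = 26*0 + 1211 = 0 + 1211 = 1211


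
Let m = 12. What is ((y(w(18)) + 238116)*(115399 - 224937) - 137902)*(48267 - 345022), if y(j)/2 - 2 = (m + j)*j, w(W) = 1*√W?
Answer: 7741527758401650 + 2340428341680*√2 ≈ 7.7448e+15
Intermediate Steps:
w(W) = √W
y(j) = 4 + 2*j*(12 + j) (y(j) = 4 + 2*((12 + j)*j) = 4 + 2*(j*(12 + j)) = 4 + 2*j*(12 + j))
((y(w(18)) + 238116)*(115399 - 224937) - 137902)*(48267 - 345022) = (((4 + 2*(√18)² + 24*√18) + 238116)*(115399 - 224937) - 137902)*(48267 - 345022) = (((4 + 2*(3*√2)² + 24*(3*√2)) + 238116)*(-109538) - 137902)*(-296755) = (((4 + 2*18 + 72*√2) + 238116)*(-109538) - 137902)*(-296755) = (((4 + 36 + 72*√2) + 238116)*(-109538) - 137902)*(-296755) = (((40 + 72*√2) + 238116)*(-109538) - 137902)*(-296755) = ((238156 + 72*√2)*(-109538) - 137902)*(-296755) = ((-26087131928 - 7886736*√2) - 137902)*(-296755) = (-26087269830 - 7886736*√2)*(-296755) = 7741527758401650 + 2340428341680*√2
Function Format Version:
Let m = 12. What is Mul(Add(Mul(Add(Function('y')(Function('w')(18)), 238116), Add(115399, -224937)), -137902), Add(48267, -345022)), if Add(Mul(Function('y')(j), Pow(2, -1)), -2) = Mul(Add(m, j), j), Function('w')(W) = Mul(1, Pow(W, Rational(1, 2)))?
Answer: Add(7741527758401650, Mul(2340428341680, Pow(2, Rational(1, 2)))) ≈ 7.7448e+15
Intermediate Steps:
Function('w')(W) = Pow(W, Rational(1, 2))
Function('y')(j) = Add(4, Mul(2, j, Add(12, j))) (Function('y')(j) = Add(4, Mul(2, Mul(Add(12, j), j))) = Add(4, Mul(2, Mul(j, Add(12, j)))) = Add(4, Mul(2, j, Add(12, j))))
Mul(Add(Mul(Add(Function('y')(Function('w')(18)), 238116), Add(115399, -224937)), -137902), Add(48267, -345022)) = Mul(Add(Mul(Add(Add(4, Mul(2, Pow(Pow(18, Rational(1, 2)), 2)), Mul(24, Pow(18, Rational(1, 2)))), 238116), Add(115399, -224937)), -137902), Add(48267, -345022)) = Mul(Add(Mul(Add(Add(4, Mul(2, Pow(Mul(3, Pow(2, Rational(1, 2))), 2)), Mul(24, Mul(3, Pow(2, Rational(1, 2))))), 238116), -109538), -137902), -296755) = Mul(Add(Mul(Add(Add(4, Mul(2, 18), Mul(72, Pow(2, Rational(1, 2)))), 238116), -109538), -137902), -296755) = Mul(Add(Mul(Add(Add(4, 36, Mul(72, Pow(2, Rational(1, 2)))), 238116), -109538), -137902), -296755) = Mul(Add(Mul(Add(Add(40, Mul(72, Pow(2, Rational(1, 2)))), 238116), -109538), -137902), -296755) = Mul(Add(Mul(Add(238156, Mul(72, Pow(2, Rational(1, 2)))), -109538), -137902), -296755) = Mul(Add(Add(-26087131928, Mul(-7886736, Pow(2, Rational(1, 2)))), -137902), -296755) = Mul(Add(-26087269830, Mul(-7886736, Pow(2, Rational(1, 2)))), -296755) = Add(7741527758401650, Mul(2340428341680, Pow(2, Rational(1, 2))))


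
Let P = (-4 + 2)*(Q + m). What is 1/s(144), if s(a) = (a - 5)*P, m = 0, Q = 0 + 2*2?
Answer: -1/1112 ≈ -0.00089928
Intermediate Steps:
Q = 4 (Q = 0 + 4 = 4)
P = -8 (P = (-4 + 2)*(4 + 0) = -2*4 = -8)
s(a) = 40 - 8*a (s(a) = (a - 5)*(-8) = (-5 + a)*(-8) = 40 - 8*a)
1/s(144) = 1/(40 - 8*144) = 1/(40 - 1152) = 1/(-1112) = -1/1112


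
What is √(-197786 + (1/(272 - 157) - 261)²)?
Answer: I*√1714879654/115 ≈ 360.1*I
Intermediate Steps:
√(-197786 + (1/(272 - 157) - 261)²) = √(-197786 + (1/115 - 261)²) = √(-197786 + (-30014/115)²) = √(-197786 + 900840196/13225) = √(-1714879654/13225) = I*√1714879654/115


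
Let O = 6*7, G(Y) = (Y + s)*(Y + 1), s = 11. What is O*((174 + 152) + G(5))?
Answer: 17724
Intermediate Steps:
G(Y) = (1 + Y)*(11 + Y) (G(Y) = (Y + 11)*(Y + 1) = (11 + Y)*(1 + Y) = (1 + Y)*(11 + Y))
O = 42
O*((174 + 152) + G(5)) = 42*((174 + 152) + (11 + 5**2 + 12*5)) = 42*(326 + (11 + 25 + 60)) = 42*(326 + 96) = 42*422 = 17724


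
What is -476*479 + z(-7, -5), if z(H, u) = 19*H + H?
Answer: -228144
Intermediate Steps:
z(H, u) = 20*H
-476*479 + z(-7, -5) = -476*479 + 20*(-7) = -228004 - 140 = -228144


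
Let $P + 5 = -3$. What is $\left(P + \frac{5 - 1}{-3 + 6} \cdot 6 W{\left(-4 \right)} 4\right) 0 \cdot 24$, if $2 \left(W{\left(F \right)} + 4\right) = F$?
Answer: $0$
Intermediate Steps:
$P = -8$ ($P = -5 - 3 = -8$)
$W{\left(F \right)} = -4 + \frac{F}{2}$
$\left(P + \frac{5 - 1}{-3 + 6} \cdot 6 W{\left(-4 \right)} 4\right) 0 \cdot 24 = \left(-8 + \frac{5 - 1}{-3 + 6} \cdot 6 \left(-4 + \frac{1}{2} \left(-4\right)\right) 4\right) 0 \cdot 24 = \left(-8 + \frac{4}{3} \cdot 6 \left(-4 - 2\right) 4\right) 0 \cdot 24 = \left(-8 + 4 \cdot \frac{1}{3} \cdot 6 \left(-6\right) 4\right) 0 \cdot 24 = \left(-8 + \frac{4}{3} \cdot 6 \left(-6\right) 4\right) 0 \cdot 24 = \left(-8 + 8 \left(-6\right) 4\right) 0 \cdot 24 = \left(-8 - 192\right) 0 \cdot 24 = \left(-200\right) 0 \cdot 24 = 0 \cdot 24 = 0$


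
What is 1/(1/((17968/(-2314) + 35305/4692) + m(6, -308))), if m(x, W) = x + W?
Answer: -71337197/236028 ≈ -302.24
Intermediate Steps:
m(x, W) = W + x
1/(1/((17968/(-2314) + 35305/4692) + m(6, -308))) = 1/(1/((17968/(-2314) + 35305/4692) + (-308 + 6))) = 1/(1/((17968*(-1/2314) + 35305*(1/4692)) - 302)) = 1/(1/((-8984/1157 + 1535/204) - 302)) = 1/(1/(-56741/236028 - 302)) = 1/(1/(-71337197/236028)) = 1/(-236028/71337197) = -71337197/236028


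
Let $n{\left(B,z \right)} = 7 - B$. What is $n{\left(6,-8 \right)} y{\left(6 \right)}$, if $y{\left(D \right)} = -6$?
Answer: $-6$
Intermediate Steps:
$n{\left(6,-8 \right)} y{\left(6 \right)} = \left(7 - 6\right) \left(-6\right) = 1 \left(-6\right) = -6$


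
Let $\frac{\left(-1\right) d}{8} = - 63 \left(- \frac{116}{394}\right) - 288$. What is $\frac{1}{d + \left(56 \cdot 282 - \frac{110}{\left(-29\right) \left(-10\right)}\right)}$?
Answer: $\frac{5713}{102532553} \approx 5.5719 \cdot 10^{-5}$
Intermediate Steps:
$d = \frac{424656}{197}$ ($d = - 8 \left(- 63 \left(- \frac{116}{394}\right) - 288\right) = - 8 \left(- 63 \left(\left(-116\right) \frac{1}{394}\right) - 288\right) = - 8 \left(\left(-63\right) \left(- \frac{58}{197}\right) - 288\right) = - 8 \left(\frac{3654}{197} - 288\right) = \left(-8\right) \left(- \frac{53082}{197}\right) = \frac{424656}{197} \approx 2155.6$)
$\frac{1}{d + \left(56 \cdot 282 - \frac{110}{\left(-29\right) \left(-10\right)}\right)} = \frac{1}{\frac{424656}{197} + \left(56 \cdot 282 - \frac{110}{\left(-29\right) \left(-10\right)}\right)} = \frac{1}{\frac{424656}{197} + \left(15792 - \frac{110}{290}\right)} = \frac{1}{\frac{424656}{197} + \left(15792 - \frac{11}{29}\right)} = \frac{1}{\frac{424656}{197} + \frac{457957}{29}} = \frac{1}{\frac{102532553}{5713}} = \frac{5713}{102532553}$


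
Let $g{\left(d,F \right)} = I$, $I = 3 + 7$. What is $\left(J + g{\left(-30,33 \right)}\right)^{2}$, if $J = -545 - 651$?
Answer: $1406596$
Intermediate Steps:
$J = -1196$
$I = 10$
$g{\left(d,F \right)} = 10$
$\left(J + g{\left(-30,33 \right)}\right)^{2} = \left(-1196 + 10\right)^{2} = \left(-1186\right)^{2} = 1406596$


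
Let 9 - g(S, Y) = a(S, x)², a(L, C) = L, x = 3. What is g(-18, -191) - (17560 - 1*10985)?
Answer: -6890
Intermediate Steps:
g(S, Y) = 9 - S²
g(-18, -191) - (17560 - 1*10985) = (9 - 1*(-18)²) - (17560 - 1*10985) = (9 - 1*324) - (17560 - 10985) = (9 - 324) - 1*6575 = -315 - 6575 = -6890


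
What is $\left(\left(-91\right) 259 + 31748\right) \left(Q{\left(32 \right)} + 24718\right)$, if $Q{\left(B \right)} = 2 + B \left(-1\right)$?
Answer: $201923152$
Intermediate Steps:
$Q{\left(B \right)} = 2 - B$
$\left(\left(-91\right) 259 + 31748\right) \left(Q{\left(32 \right)} + 24718\right) = \left(\left(-91\right) 259 + 31748\right) \left(\left(2 - 32\right) + 24718\right) = \left(-23569 + 31748\right) \left(\left(2 - 32\right) + 24718\right) = 8179 \left(-30 + 24718\right) = 8179 \cdot 24688 = 201923152$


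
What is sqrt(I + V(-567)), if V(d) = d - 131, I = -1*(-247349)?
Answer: sqrt(246651) ≈ 496.64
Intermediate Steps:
I = 247349
V(d) = -131 + d
sqrt(I + V(-567)) = sqrt(247349 + (-131 - 567)) = sqrt(247349 - 698) = sqrt(246651)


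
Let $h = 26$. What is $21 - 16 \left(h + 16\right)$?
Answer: $-651$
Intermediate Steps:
$21 - 16 \left(h + 16\right) = 21 - 16 \left(26 + 16\right) = 21 - 672 = -651$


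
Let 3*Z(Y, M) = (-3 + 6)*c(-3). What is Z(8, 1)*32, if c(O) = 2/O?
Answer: -64/3 ≈ -21.333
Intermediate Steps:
Z(Y, M) = -2/3 (Z(Y, M) = ((-3 + 6)*(2/(-3)))/3 = (3*(2*(-1/3)))/3 = (3*(-2/3))/3 = (1/3)*(-2) = -2/3)
Z(8, 1)*32 = -2/3*32 = -64/3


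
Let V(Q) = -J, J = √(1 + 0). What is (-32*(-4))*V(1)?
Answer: -128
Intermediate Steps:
J = 1 (J = √1 = 1)
V(Q) = -1 (V(Q) = -1*1 = -1)
(-32*(-4))*V(1) = -32*(-4)*(-1) = 128*(-1) = -128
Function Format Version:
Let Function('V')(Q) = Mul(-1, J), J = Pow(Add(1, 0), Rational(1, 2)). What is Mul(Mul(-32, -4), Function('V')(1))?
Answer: -128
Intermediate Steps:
J = 1 (J = Pow(1, Rational(1, 2)) = 1)
Function('V')(Q) = -1 (Function('V')(Q) = Mul(-1, 1) = -1)
Mul(Mul(-32, -4), Function('V')(1)) = Mul(Mul(-32, -4), -1) = Mul(128, -1) = -128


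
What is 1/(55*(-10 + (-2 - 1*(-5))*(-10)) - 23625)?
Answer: -1/25825 ≈ -3.8722e-5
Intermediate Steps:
1/(55*(-10 + (-2 - 1*(-5))*(-10)) - 23625) = 1/(55*(-10 + (-2 + 5)*(-10)) - 23625) = 1/(55*(-10 + 3*(-10)) - 23625) = 1/(55*(-10 - 30) - 23625) = 1/(55*(-40) - 23625) = 1/(-2200 - 23625) = 1/(-25825) = -1/25825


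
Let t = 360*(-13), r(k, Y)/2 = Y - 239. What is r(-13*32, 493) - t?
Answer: 5188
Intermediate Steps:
r(k, Y) = -478 + 2*Y (r(k, Y) = 2*(Y - 239) = 2*(-239 + Y) = -478 + 2*Y)
t = -4680
r(-13*32, 493) - t = (-478 + 2*493) - 1*(-4680) = (-478 + 986) + 4680 = 508 + 4680 = 5188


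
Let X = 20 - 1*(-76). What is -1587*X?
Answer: -152352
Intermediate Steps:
X = 96 (X = 20 + 76 = 96)
-1587*X = -1587*96 = -152352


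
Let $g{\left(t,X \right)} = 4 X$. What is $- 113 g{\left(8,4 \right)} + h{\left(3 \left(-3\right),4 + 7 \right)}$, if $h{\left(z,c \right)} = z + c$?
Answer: $-1806$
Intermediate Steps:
$h{\left(z,c \right)} = c + z$
$- 113 g{\left(8,4 \right)} + h{\left(3 \left(-3\right),4 + 7 \right)} = - 113 \cdot 4 \cdot 4 + \left(\left(4 + 7\right) + 3 \left(-3\right)\right) = \left(-113\right) 16 + \left(11 - 9\right) = -1808 + 2 = -1806$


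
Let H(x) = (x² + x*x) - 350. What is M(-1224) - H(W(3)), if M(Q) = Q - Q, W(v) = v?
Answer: 332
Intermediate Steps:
H(x) = -350 + 2*x² (H(x) = (x² + x²) - 350 = 2*x² - 350 = -350 + 2*x²)
M(Q) = 0
M(-1224) - H(W(3)) = 0 - (-350 + 2*3²) = 0 - (-350 + 2*9) = 0 - (-350 + 18) = 0 - 1*(-332) = 0 + 332 = 332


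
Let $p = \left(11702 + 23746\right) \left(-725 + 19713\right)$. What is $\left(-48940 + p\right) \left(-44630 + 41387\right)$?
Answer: $-2182661209212$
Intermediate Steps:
$p = 673086624$ ($p = 35448 \cdot 18988 = 673086624$)
$\left(-48940 + p\right) \left(-44630 + 41387\right) = \left(-48940 + 673086624\right) \left(-44630 + 41387\right) = 673037684 \left(-3243\right) = -2182661209212$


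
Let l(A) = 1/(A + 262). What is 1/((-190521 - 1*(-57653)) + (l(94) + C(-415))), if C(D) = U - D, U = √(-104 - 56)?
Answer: -16786563052/2223430609051049 - 506944*I*√10/2223430609051049 ≈ -7.5498e-6 - 7.21e-10*I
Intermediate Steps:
U = 4*I*√10 (U = √(-160) = 4*I*√10 ≈ 12.649*I)
l(A) = 1/(262 + A)
C(D) = -D + 4*I*√10 (C(D) = 4*I*√10 - D = -D + 4*I*√10)
1/((-190521 - 1*(-57653)) + (l(94) + C(-415))) = 1/((-190521 - 1*(-57653)) + (1/(262 + 94) + (-1*(-415) + 4*I*√10))) = 1/((-190521 + 57653) + (1/356 + (415 + 4*I*√10))) = 1/(-132868 + (1/356 + (415 + 4*I*√10))) = 1/(-132868 + (147741/356 + 4*I*√10)) = 1/(-47153267/356 + 4*I*√10)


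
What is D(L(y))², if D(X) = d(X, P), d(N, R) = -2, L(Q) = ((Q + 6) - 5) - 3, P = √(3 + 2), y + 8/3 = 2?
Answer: 4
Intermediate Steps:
y = -⅔ (y = -8/3 + 2 = -⅔ ≈ -0.66667)
P = √5 ≈ 2.2361
L(Q) = -2 + Q (L(Q) = ((6 + Q) - 5) - 3 = (1 + Q) - 3 = -2 + Q)
D(X) = -2
D(L(y))² = (-2)² = 4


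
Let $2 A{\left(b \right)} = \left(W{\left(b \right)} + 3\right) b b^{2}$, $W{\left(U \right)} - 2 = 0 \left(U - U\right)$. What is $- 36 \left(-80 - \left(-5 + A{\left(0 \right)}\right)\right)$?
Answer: $2700$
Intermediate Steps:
$W{\left(U \right)} = 2$ ($W{\left(U \right)} = 2 + 0 \left(U - U\right) = 2 + 0 \cdot 0 = 2 + 0 = 2$)
$A{\left(b \right)} = \frac{5 b^{3}}{2}$ ($A{\left(b \right)} = \frac{\left(2 + 3\right) b b^{2}}{2} = \frac{5 b b^{2}}{2} = \frac{5 b^{3}}{2}$)
$- 36 \left(-80 - \left(-5 + A{\left(0 \right)}\right)\right) = - 36 \left(-80 + \left(5 - \frac{5 \cdot 0^{3}}{2}\right)\right) = - 36 \left(-80 + \left(5 - \frac{5}{2} \cdot 0\right)\right) = - 36 \left(-80 + \left(5 - 0\right)\right) = - 36 \left(-80 + \left(5 + 0\right)\right) = - 36 \left(-80 + 5\right) = \left(-36\right) \left(-75\right) = 2700$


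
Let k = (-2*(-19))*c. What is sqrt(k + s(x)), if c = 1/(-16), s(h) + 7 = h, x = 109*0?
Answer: 5*I*sqrt(6)/4 ≈ 3.0619*I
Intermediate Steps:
x = 0
s(h) = -7 + h
c = -1/16 ≈ -0.062500
k = -19/8 (k = -2*(-19)*(-1/16) = 38*(-1/16) = -19/8 ≈ -2.3750)
sqrt(k + s(x)) = sqrt(-19/8 + (-7 + 0)) = sqrt(-19/8 - 7) = sqrt(-75/8) = 5*I*sqrt(6)/4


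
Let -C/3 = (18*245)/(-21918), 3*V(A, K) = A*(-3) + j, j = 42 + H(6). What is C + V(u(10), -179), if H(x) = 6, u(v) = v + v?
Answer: -12407/3653 ≈ -3.3964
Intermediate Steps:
u(v) = 2*v
j = 48 (j = 42 + 6 = 48)
V(A, K) = 16 - A (V(A, K) = (A*(-3) + 48)/3 = (-3*A + 48)/3 = (48 - 3*A)/3 = 16 - A)
C = 2205/3653 (C = -3*18*245/(-21918) = -13230*(-1)/21918 = -3*(-735/3653) = 2205/3653 ≈ 0.60361)
C + V(u(10), -179) = 2205/3653 + (16 - 2*10) = 2205/3653 + (16 - 1*20) = 2205/3653 + (16 - 20) = 2205/3653 - 4 = -12407/3653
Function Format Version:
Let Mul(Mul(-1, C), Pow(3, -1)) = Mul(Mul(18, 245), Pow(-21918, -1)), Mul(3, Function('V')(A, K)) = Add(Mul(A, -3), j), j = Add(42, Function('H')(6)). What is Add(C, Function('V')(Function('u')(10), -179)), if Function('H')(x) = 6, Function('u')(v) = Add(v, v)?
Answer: Rational(-12407, 3653) ≈ -3.3964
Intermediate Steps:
Function('u')(v) = Mul(2, v)
j = 48 (j = Add(42, 6) = 48)
Function('V')(A, K) = Add(16, Mul(-1, A)) (Function('V')(A, K) = Mul(Rational(1, 3), Add(Mul(A, -3), 48)) = Mul(Rational(1, 3), Add(Mul(-3, A), 48)) = Mul(Rational(1, 3), Add(48, Mul(-3, A))) = Add(16, Mul(-1, A)))
C = Rational(2205, 3653) (C = Mul(-3, Mul(Mul(18, 245), Pow(-21918, -1))) = Mul(-3, Mul(4410, Rational(-1, 21918))) = Mul(-3, Rational(-735, 3653)) = Rational(2205, 3653) ≈ 0.60361)
Add(C, Function('V')(Function('u')(10), -179)) = Add(Rational(2205, 3653), Add(16, Mul(-1, Mul(2, 10)))) = Add(Rational(2205, 3653), Add(16, Mul(-1, 20))) = Add(Rational(2205, 3653), Add(16, -20)) = Add(Rational(2205, 3653), -4) = Rational(-12407, 3653)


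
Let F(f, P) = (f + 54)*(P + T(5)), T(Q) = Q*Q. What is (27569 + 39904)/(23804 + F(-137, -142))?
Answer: 67473/33515 ≈ 2.0132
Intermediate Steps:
T(Q) = Q²
F(f, P) = (25 + P)*(54 + f) (F(f, P) = (f + 54)*(P + 5²) = (54 + f)*(P + 25) = (54 + f)*(25 + P) = (25 + P)*(54 + f))
(27569 + 39904)/(23804 + F(-137, -142)) = (27569 + 39904)/(23804 + (1350 + 25*(-137) + 54*(-142) - 142*(-137))) = 67473/(23804 + (1350 - 3425 - 7668 + 19454)) = 67473/(23804 + 9711) = 67473/33515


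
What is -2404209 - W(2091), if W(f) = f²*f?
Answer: -9144843780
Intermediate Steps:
W(f) = f³
-2404209 - W(2091) = -2404209 - 1*2091³ = -2404209 - 1*9142439571 = -2404209 - 9142439571 = -9144843780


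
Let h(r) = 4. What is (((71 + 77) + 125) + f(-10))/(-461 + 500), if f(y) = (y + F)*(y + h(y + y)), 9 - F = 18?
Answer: 129/13 ≈ 9.9231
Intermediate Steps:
F = -9 (F = 9 - 1*18 = 9 - 18 = -9)
f(y) = (-9 + y)*(4 + y) (f(y) = (y - 9)*(y + 4) = (-9 + y)*(4 + y))
(((71 + 77) + 125) + f(-10))/(-461 + 500) = (((71 + 77) + 125) + (-36 + (-10)² - 5*(-10)))/(-461 + 500) = ((148 + 125) + (-36 + 100 + 50))/39 = (273 + 114)*(1/39) = 387*(1/39) = 129/13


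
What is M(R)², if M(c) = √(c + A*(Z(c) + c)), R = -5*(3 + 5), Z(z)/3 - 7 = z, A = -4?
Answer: 516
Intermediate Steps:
Z(z) = 21 + 3*z
R = -40 (R = -5*8 = -40)
M(c) = √(-84 - 15*c) (M(c) = √(c - 4*((21 + 3*c) + c)) = √(c - 4*(21 + 4*c)) = √(c + (-84 - 16*c)) = √(-84 - 15*c))
M(R)² = (√(-84 - 15*(-40)))² = (√(-84 + 600))² = (√516)² = (2*√129)² = 516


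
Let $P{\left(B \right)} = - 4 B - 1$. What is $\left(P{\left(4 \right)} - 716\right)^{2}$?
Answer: $537289$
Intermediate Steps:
$P{\left(B \right)} = -1 - 4 B$
$\left(P{\left(4 \right)} - 716\right)^{2} = \left(\left(-1 - 16\right) - 716\right)^{2} = \left(-17 - 716\right)^{2} = \left(-733\right)^{2} = 537289$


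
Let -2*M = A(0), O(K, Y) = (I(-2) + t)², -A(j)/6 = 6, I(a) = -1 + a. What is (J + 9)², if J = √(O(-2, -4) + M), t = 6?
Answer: 108 + 54*√3 ≈ 201.53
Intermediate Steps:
A(j) = -36 (A(j) = -6*6 = -36)
O(K, Y) = 9 (O(K, Y) = ((-1 - 2) + 6)² = (-3 + 6)² = 3² = 9)
M = 18 (M = -½*(-36) = 18)
J = 3*√3 (J = √(9 + 18) = √27 = 3*√3 ≈ 5.1962)
(J + 9)² = (3*√3 + 9)² = (9 + 3*√3)²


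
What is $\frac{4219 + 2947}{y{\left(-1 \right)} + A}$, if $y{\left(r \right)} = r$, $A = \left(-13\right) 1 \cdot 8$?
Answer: $- \frac{7166}{105} \approx -68.248$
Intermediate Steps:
$A = -104$ ($A = \left(-13\right) 8 = -104$)
$\frac{4219 + 2947}{y{\left(-1 \right)} + A} = \frac{4219 + 2947}{-1 - 104} = \frac{7166}{-105} = 7166 \left(- \frac{1}{105}\right) = - \frac{7166}{105}$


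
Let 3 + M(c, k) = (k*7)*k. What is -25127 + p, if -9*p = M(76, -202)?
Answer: -511768/9 ≈ -56863.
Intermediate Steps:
M(c, k) = -3 + 7*k**2 (M(c, k) = -3 + (k*7)*k = -3 + (7*k)*k = -3 + 7*k**2)
p = -285625/9 (p = -(-3 + 7*(-202)**2)/9 = -(-3 + 7*40804)/9 = -(-3 + 285628)/9 = -1/9*285625 = -285625/9 ≈ -31736.)
-25127 + p = -25127 - 285625/9 = -511768/9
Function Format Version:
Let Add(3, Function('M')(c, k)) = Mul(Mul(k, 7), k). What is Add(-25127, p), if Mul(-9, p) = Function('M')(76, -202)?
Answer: Rational(-511768, 9) ≈ -56863.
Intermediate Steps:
Function('M')(c, k) = Add(-3, Mul(7, Pow(k, 2))) (Function('M')(c, k) = Add(-3, Mul(Mul(k, 7), k)) = Add(-3, Mul(Mul(7, k), k)) = Add(-3, Mul(7, Pow(k, 2))))
p = Rational(-285625, 9) (p = Mul(Rational(-1, 9), Add(-3, Mul(7, Pow(-202, 2)))) = Mul(Rational(-1, 9), Add(-3, Mul(7, 40804))) = Mul(Rational(-1, 9), Add(-3, 285628)) = Mul(Rational(-1, 9), 285625) = Rational(-285625, 9) ≈ -31736.)
Add(-25127, p) = Add(-25127, Rational(-285625, 9)) = Rational(-511768, 9)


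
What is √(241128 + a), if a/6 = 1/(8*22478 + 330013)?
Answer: √62677309268308854/509837 ≈ 491.05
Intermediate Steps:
a = 6/509837 (a = 6/(8*22478 + 330013) = 6/(179824 + 330013) = 6/509837 ≈ 1.1768e-5)
√(241128 + a) = √(241128 + 6/509837) = √(122935976142/509837) = √62677309268308854/509837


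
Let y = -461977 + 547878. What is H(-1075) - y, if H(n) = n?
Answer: -86976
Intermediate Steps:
y = 85901
H(-1075) - y = -1075 - 1*85901 = -1075 - 85901 = -86976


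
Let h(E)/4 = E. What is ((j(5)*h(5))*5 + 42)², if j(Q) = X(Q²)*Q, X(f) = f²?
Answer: 97682501764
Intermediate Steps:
h(E) = 4*E
j(Q) = Q⁵ (j(Q) = (Q²)²*Q = Q⁴*Q = Q⁵)
((j(5)*h(5))*5 + 42)² = ((5⁵*(4*5))*5 + 42)² = ((3125*20)*5 + 42)² = (62500*5 + 42)² = (312500 + 42)² = 312542² = 97682501764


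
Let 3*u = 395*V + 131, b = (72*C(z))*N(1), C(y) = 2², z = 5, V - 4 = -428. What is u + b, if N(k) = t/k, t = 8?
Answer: -53479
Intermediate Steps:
V = -424 (V = 4 - 428 = -424)
N(k) = 8/k
C(y) = 4
b = 2304 (b = (72*4)*(8/1) = 288*(8*1) = 288*8 = 2304)
u = -55783 (u = (395*(-424) + 131)/3 = (-167480 + 131)/3 = (⅓)*(-167349) = -55783)
u + b = -55783 + 2304 = -53479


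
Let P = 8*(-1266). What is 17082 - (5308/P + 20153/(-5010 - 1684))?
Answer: 144793140695/8474604 ≈ 17086.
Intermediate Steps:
P = -10128
17082 - (5308/P + 20153/(-5010 - 1684)) = 17082 - (5308/(-10128) + 20153/(-5010 - 1684)) = 17082 - (5308*(-1/10128) + 20153/(-6694)) = 17082 - (-1327/2532 + 20153*(-1/6694)) = 17082 - (-1327/2532 - 20153/6694) = 17082 - 1*(-29955167/8474604) = 17082 + 29955167/8474604 = 144793140695/8474604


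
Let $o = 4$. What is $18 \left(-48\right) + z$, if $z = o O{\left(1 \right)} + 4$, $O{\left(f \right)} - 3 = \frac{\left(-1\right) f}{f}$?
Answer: $-852$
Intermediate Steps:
$O{\left(f \right)} = 2$ ($O{\left(f \right)} = 3 + \frac{\left(-1\right) f}{f} = 3 - 1 = 2$)
$z = 12$ ($z = 4 \cdot 2 + 4 = 8 + 4 = 12$)
$18 \left(-48\right) + z = 18 \left(-48\right) + 12 = -864 + 12 = -852$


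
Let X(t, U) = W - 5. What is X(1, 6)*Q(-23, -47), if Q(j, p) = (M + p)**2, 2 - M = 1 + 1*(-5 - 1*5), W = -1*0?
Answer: -6480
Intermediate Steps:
W = 0
X(t, U) = -5 (X(t, U) = 0 - 5 = -5)
M = 11 (M = 2 - (1 + 1*(-5 - 1*5)) = 2 - (1 + 1*(-5 - 5)) = 2 - (1 + 1*(-10)) = 2 - (1 - 10) = 2 - 1*(-9) = 2 + 9 = 11)
Q(j, p) = (11 + p)**2
X(1, 6)*Q(-23, -47) = -5*(11 - 47)**2 = -5*(-36)**2 = -5*1296 = -6480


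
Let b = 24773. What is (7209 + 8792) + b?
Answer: 40774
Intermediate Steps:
(7209 + 8792) + b = (7209 + 8792) + 24773 = 16001 + 24773 = 40774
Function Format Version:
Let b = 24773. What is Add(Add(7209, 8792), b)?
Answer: 40774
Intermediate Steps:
Add(Add(7209, 8792), b) = Add(Add(7209, 8792), 24773) = Add(16001, 24773) = 40774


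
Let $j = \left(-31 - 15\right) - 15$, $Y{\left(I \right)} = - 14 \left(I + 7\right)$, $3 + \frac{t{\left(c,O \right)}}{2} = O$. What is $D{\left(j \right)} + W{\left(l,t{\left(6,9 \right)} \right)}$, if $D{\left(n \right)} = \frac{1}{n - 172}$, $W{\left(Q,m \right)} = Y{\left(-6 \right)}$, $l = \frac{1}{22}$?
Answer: $- \frac{3263}{233} \approx -14.004$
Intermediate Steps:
$t{\left(c,O \right)} = -6 + 2 O$
$l = \frac{1}{22} \approx 0.045455$
$Y{\left(I \right)} = -98 - 14 I$ ($Y{\left(I \right)} = - 14 \left(7 + I\right) = -98 - 14 I$)
$W{\left(Q,m \right)} = -14$ ($W{\left(Q,m \right)} = -98 - -84 = -98 + 84 = -14$)
$j = -61$ ($j = -46 - 15 = -61$)
$D{\left(n \right)} = \frac{1}{-172 + n}$
$D{\left(j \right)} + W{\left(l,t{\left(6,9 \right)} \right)} = \frac{1}{-172 - 61} - 14 = \frac{1}{-233} - 14 = - \frac{1}{233} - 14 = - \frac{3263}{233}$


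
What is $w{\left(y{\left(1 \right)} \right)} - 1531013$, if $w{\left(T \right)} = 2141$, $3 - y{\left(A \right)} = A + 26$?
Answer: $-1528872$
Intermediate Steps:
$y{\left(A \right)} = -23 - A$ ($y{\left(A \right)} = 3 - \left(A + 26\right) = 3 - \left(26 + A\right) = -23 - A$)
$w{\left(y{\left(1 \right)} \right)} - 1531013 = 2141 - 1531013 = -1528872$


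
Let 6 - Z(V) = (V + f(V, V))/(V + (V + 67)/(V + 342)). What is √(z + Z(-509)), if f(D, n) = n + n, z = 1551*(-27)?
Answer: 4*I*√2079324829910/28187 ≈ 204.63*I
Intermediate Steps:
z = -41877
f(D, n) = 2*n
Z(V) = 6 - 3*V/(V + (67 + V)/(342 + V)) (Z(V) = 6 - (V + 2*V)/(V + (V + 67)/(V + 342)) = 6 - 3*V/(V + (67 + V)/(342 + V)))
√(z + Z(-509)) = √(-41877 + 3*(134 + (-509)² + 344*(-509))/(67 + (-509)² + 343*(-509))) = √(-41877 + 3*(134 + 259081 - 175096)/(67 + 259081 - 174587)) = √(-41877 + 3*84119/84561) = √(-41877 + 3*(1/84561)*84119) = √(-41877 + 84119/28187) = √(-1180302880/28187) = 4*I*√2079324829910/28187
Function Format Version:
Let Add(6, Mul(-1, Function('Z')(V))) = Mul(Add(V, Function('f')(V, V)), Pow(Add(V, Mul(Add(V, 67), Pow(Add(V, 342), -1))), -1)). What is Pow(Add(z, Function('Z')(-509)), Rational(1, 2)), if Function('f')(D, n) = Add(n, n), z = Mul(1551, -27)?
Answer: Mul(Rational(4, 28187), I, Pow(2079324829910, Rational(1, 2))) ≈ Mul(204.63, I)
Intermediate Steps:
z = -41877
Function('f')(D, n) = Mul(2, n)
Function('Z')(V) = Add(6, Mul(-3, V, Pow(Add(V, Mul(Pow(Add(342, V), -1), Add(67, V))), -1))) (Function('Z')(V) = Add(6, Mul(-1, Mul(Add(V, Mul(2, V)), Pow(Add(V, Mul(Add(V, 67), Pow(Add(V, 342), -1))), -1)))) = Add(6, Mul(-1, Mul(Mul(3, V), Pow(Add(V, Mul(Add(67, V), Pow(Add(342, V), -1))), -1)))) = Add(6, Mul(-1, Mul(Mul(3, V), Pow(Add(V, Mul(Pow(Add(342, V), -1), Add(67, V))), -1)))) = Add(6, Mul(-1, Mul(3, V, Pow(Add(V, Mul(Pow(Add(342, V), -1), Add(67, V))), -1)))) = Add(6, Mul(-3, V, Pow(Add(V, Mul(Pow(Add(342, V), -1), Add(67, V))), -1))))
Pow(Add(z, Function('Z')(-509)), Rational(1, 2)) = Pow(Add(-41877, Mul(3, Pow(Add(67, Pow(-509, 2), Mul(343, -509)), -1), Add(134, Pow(-509, 2), Mul(344, -509)))), Rational(1, 2)) = Pow(Add(-41877, Mul(3, Pow(Add(67, 259081, -174587), -1), Add(134, 259081, -175096))), Rational(1, 2)) = Pow(Add(-41877, Mul(3, Pow(84561, -1), 84119)), Rational(1, 2)) = Pow(Add(-41877, Mul(3, Rational(1, 84561), 84119)), Rational(1, 2)) = Pow(Add(-41877, Rational(84119, 28187)), Rational(1, 2)) = Pow(Rational(-1180302880, 28187), Rational(1, 2)) = Mul(Rational(4, 28187), I, Pow(2079324829910, Rational(1, 2)))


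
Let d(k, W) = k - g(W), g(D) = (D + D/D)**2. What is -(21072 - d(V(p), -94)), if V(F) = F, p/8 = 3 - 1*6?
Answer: -29745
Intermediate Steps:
p = -24 (p = 8*(3 - 1*6) = 8*(3 - 6) = 8*(-3) = -24)
g(D) = (1 + D)**2 (g(D) = (D + 1)**2 = (1 + D)**2)
d(k, W) = k - (1 + W)**2
-(21072 - d(V(p), -94)) = -(21072 - (-24 - (1 - 94)**2)) = -(21072 - (-24 - 1*(-93)**2)) = -(21072 - (-24 - 1*8649)) = -(21072 - (-24 - 8649)) = -(21072 - 1*(-8673)) = -(21072 + 8673) = -1*29745 = -29745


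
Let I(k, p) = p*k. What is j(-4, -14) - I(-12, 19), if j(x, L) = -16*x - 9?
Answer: 283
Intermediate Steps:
j(x, L) = -9 - 16*x
I(k, p) = k*p
j(-4, -14) - I(-12, 19) = (-9 - 16*(-4)) - (-12)*19 = (-9 + 64) - 1*(-228) = 55 + 228 = 283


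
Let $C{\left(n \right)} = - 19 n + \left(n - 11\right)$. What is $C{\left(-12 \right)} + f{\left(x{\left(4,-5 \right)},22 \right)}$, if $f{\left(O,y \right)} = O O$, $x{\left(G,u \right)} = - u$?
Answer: $230$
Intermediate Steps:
$f{\left(O,y \right)} = O^{2}$
$C{\left(n \right)} = -11 - 18 n$ ($C{\left(n \right)} = - 19 n + \left(-11 + n\right) = -11 - 18 n$)
$C{\left(-12 \right)} + f{\left(x{\left(4,-5 \right)},22 \right)} = \left(-11 - -216\right) + \left(\left(-1\right) \left(-5\right)\right)^{2} = \left(-11 + 216\right) + 5^{2} = 205 + 25 = 230$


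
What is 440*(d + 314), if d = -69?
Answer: 107800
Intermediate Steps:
440*(d + 314) = 440*(-69 + 314) = 440*245 = 107800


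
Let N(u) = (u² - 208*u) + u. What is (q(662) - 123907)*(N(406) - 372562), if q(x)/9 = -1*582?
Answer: 37680378360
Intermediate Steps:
q(x) = -5238 (q(x) = 9*(-1*582) = 9*(-582) = -5238)
N(u) = u² - 207*u
(q(662) - 123907)*(N(406) - 372562) = (-5238 - 123907)*(406*(-207 + 406) - 372562) = -129145*(406*199 - 372562) = -129145*(80794 - 372562) = -129145*(-291768) = 37680378360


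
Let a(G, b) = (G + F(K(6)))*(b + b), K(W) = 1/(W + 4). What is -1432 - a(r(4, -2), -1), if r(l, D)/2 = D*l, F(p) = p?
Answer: -7319/5 ≈ -1463.8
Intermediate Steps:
K(W) = 1/(4 + W)
r(l, D) = 2*D*l (r(l, D) = 2*(D*l) = 2*D*l)
a(G, b) = 2*b*(⅒ + G) (a(G, b) = (G + 1/(4 + 6))*(b + b) = (G + 1/10)*(2*b) = (G + ⅒)*(2*b) = (⅒ + G)*(2*b) = 2*b*(⅒ + G))
-1432 - a(r(4, -2), -1) = -1432 - (-1)*(1 + 10*(2*(-2)*4))/5 = -1432 - (-1)*(1 + 10*(-16))/5 = -1432 - (-1)*(1 - 160)/5 = -1432 - (-1)*(-159)/5 = -1432 - 1*159/5 = -1432 - 159/5 = -7319/5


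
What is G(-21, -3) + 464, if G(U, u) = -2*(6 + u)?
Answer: 458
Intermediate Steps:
G(U, u) = -12 - 2*u
G(-21, -3) + 464 = (-12 - 2*(-3)) + 464 = (-12 + 6) + 464 = -6 + 464 = 458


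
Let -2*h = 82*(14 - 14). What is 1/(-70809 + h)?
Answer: -1/70809 ≈ -1.4123e-5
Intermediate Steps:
h = 0 (h = -41*(14 - 14) = -41*0 = -1/2*0 = 0)
1/(-70809 + h) = 1/(-70809 + 0) = 1/(-70809) = -1/70809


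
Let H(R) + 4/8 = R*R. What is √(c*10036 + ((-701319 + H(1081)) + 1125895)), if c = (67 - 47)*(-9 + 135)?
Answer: √107535426/2 ≈ 5185.0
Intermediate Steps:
c = 2520 (c = 20*126 = 2520)
H(R) = -½ + R² (H(R) = -½ + R*R = -½ + R²)
√(c*10036 + ((-701319 + H(1081)) + 1125895)) = √(2520*10036 + ((-701319 + (-½ + 1081²)) + 1125895)) = √(25290720 + ((-701319 + (-½ + 1168561)) + 1125895)) = √(25290720 + ((-701319 + 2337121/2) + 1125895)) = √(25290720 + (934483/2 + 1125895)) = √(25290720 + 3186273/2) = √(53767713/2) = √107535426/2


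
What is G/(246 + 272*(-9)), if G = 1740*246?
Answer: -71340/367 ≈ -194.39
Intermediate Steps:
G = 428040
G/(246 + 272*(-9)) = 428040/(246 + 272*(-9)) = 428040/(246 - 2448) = 428040/(-2202) = 428040*(-1/2202) = -71340/367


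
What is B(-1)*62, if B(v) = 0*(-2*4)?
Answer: 0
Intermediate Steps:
B(v) = 0 (B(v) = 0*(-8) = 0)
B(-1)*62 = 0*62 = 0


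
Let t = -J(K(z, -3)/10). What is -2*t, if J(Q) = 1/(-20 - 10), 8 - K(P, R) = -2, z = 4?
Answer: -1/15 ≈ -0.066667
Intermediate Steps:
K(P, R) = 10 (K(P, R) = 8 - 1*(-2) = 8 + 2 = 10)
J(Q) = -1/30 (J(Q) = 1/(-30) = -1/30)
t = 1/30 (t = -1*(-1/30) = 1/30 ≈ 0.033333)
-2*t = -2*1/30 = -1/15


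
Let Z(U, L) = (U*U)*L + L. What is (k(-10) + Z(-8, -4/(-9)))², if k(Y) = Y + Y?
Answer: 6400/81 ≈ 79.012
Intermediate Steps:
k(Y) = 2*Y
Z(U, L) = L + L*U² (Z(U, L) = U²*L + L = L*U² + L = L + L*U²)
(k(-10) + Z(-8, -4/(-9)))² = (2*(-10) + (-4/(-9))*(1 + (-8)²))² = (-20 + (-4*(-⅑))*(1 + 64))² = (-20 + (4/9)*65)² = (-20 + 260/9)² = (80/9)² = 6400/81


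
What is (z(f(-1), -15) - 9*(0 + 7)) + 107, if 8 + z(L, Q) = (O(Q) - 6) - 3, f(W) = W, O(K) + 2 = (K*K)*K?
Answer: -3350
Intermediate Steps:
O(K) = -2 + K**3 (O(K) = -2 + (K*K)*K = -2 + K**2*K = -2 + K**3)
z(L, Q) = -19 + Q**3 (z(L, Q) = -8 + (((-2 + Q**3) - 6) - 3) = -8 + ((-8 + Q**3) - 3) = -8 + (-11 + Q**3) = -19 + Q**3)
(z(f(-1), -15) - 9*(0 + 7)) + 107 = ((-19 + (-15)**3) - 9*(0 + 7)) + 107 = ((-19 - 3375) - 9*7) + 107 = (-3394 - 63) + 107 = -3457 + 107 = -3350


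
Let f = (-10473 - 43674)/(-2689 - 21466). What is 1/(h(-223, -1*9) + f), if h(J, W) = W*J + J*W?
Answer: 24155/97012317 ≈ 0.00024899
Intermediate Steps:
h(J, W) = 2*J*W (h(J, W) = J*W + J*W = 2*J*W)
f = 54147/24155 (f = -54147/(-24155) = -54147*(-1/24155) = 54147/24155 ≈ 2.2416)
1/(h(-223, -1*9) + f) = 1/(2*(-223)*(-1*9) + 54147/24155) = 1/(2*(-223)*(-9) + 54147/24155) = 1/(4014 + 54147/24155) = 1/(97012317/24155) = 24155/97012317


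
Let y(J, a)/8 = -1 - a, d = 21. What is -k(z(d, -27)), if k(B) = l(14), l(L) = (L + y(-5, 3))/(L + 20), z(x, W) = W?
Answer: 9/17 ≈ 0.52941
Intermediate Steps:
y(J, a) = -8 - 8*a (y(J, a) = 8*(-1 - a) = -8 - 8*a)
l(L) = (-32 + L)/(20 + L) (l(L) = (L + (-8 - 8*3))/(L + 20) = (L + (-8 - 24))/(20 + L) = (L - 32)/(20 + L) = (-32 + L)/(20 + L))
k(B) = -9/17 (k(B) = (-32 + 14)/(20 + 14) = -18/34 = (1/34)*(-18) = -9/17)
-k(z(d, -27)) = -1*(-9/17) = 9/17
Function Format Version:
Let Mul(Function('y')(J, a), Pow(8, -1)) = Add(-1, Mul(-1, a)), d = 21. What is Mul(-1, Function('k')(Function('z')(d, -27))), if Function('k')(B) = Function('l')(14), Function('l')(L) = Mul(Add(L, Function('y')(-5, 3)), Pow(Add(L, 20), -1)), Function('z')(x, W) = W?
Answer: Rational(9, 17) ≈ 0.52941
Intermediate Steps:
Function('y')(J, a) = Add(-8, Mul(-8, a)) (Function('y')(J, a) = Mul(8, Add(-1, Mul(-1, a))) = Add(-8, Mul(-8, a)))
Function('l')(L) = Mul(Pow(Add(20, L), -1), Add(-32, L)) (Function('l')(L) = Mul(Add(L, Add(-8, Mul(-8, 3))), Pow(Add(L, 20), -1)) = Mul(Add(L, Add(-8, -24)), Pow(Add(20, L), -1)) = Mul(Add(L, -32), Pow(Add(20, L), -1)) = Mul(Add(-32, L), Pow(Add(20, L), -1)) = Mul(Pow(Add(20, L), -1), Add(-32, L)))
Function('k')(B) = Rational(-9, 17) (Function('k')(B) = Mul(Pow(Add(20, 14), -1), Add(-32, 14)) = Mul(Pow(34, -1), -18) = Mul(Rational(1, 34), -18) = Rational(-9, 17))
Mul(-1, Function('k')(Function('z')(d, -27))) = Mul(-1, Rational(-9, 17)) = Rational(9, 17)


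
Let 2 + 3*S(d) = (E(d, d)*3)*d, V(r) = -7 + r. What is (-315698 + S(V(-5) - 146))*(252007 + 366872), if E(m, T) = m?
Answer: -179929579772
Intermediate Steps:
S(d) = -2/3 + d**2 (S(d) = -2/3 + ((d*3)*d)/3 = -2/3 + ((3*d)*d)/3 = -2/3 + (3*d**2)/3 = -2/3 + d**2)
(-315698 + S(V(-5) - 146))*(252007 + 366872) = (-315698 + (-2/3 + ((-7 - 5) - 146)**2))*(252007 + 366872) = (-315698 + (-2/3 + (-12 - 146)**2))*618879 = (-315698 + (-2/3 + (-158)**2))*618879 = (-315698 + (-2/3 + 24964))*618879 = (-315698 + 74890/3)*618879 = -872204/3*618879 = -179929579772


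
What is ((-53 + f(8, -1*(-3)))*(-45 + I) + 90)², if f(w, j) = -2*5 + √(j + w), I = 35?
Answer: 519500 - 14400*√11 ≈ 4.7174e+5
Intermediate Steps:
f(w, j) = -10 + √(j + w)
((-53 + f(8, -1*(-3)))*(-45 + I) + 90)² = ((-53 + (-10 + √(-1*(-3) + 8)))*(-45 + 35) + 90)² = ((-53 + (-10 + √(3 + 8)))*(-10) + 90)² = ((-53 + (-10 + √11))*(-10) + 90)² = ((-63 + √11)*(-10) + 90)² = ((630 - 10*√11) + 90)² = (720 - 10*√11)²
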